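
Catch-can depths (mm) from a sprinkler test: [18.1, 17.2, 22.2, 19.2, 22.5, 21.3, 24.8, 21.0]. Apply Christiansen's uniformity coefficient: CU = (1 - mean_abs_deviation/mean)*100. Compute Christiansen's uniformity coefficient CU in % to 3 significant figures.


mean = 20.788 mm
mean |d_i - mean| = 1.9656 mm
CU = (1 - 1.9656/20.788)*100 = 90.5 %
Therefore Christiansen's uniformity coefficient CU = 90.5 %.


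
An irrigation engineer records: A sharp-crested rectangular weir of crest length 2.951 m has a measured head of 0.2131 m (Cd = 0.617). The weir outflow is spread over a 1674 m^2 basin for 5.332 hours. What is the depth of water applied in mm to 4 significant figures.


Approach: apply the rectangular weir equation with a volume-to-depth conversion, Q = (2/3)*Cd*L*sqrt(2g)*H^1.5; d = Q*t/A * 1000.
Step 1 — weir discharge:
  Q = (2/3)*0.617*2.951*sqrt(2*9.81)*0.2131^1.5 = 0.528917 m^3/s
Step 2 — volume: V = 0.528917 * 5.332*3600 = 10152.7 m^3
Step 3 — depth: d = V/A * 1000 = 10152.7/1674 * 1000 = 6065 mm
Therefore the depth of water applied = 6065 mm.


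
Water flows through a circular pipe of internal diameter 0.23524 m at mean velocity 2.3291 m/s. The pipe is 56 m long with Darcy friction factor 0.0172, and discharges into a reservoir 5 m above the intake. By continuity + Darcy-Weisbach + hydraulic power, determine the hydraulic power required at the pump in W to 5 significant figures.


Approach: apply continuity + Darcy-Weisbach + hydraulic power, Q = A*v; hf = f*(L/D)*(v^2/(2g)); H = static + hf; P = rho*g*Q*H.
Step 1 — flow rate (continuity, Q = A*v):
  A = pi*(0.23524/2)^2 = 0.04346225 m^2
  Q = 0.04346225 * 2.3291 = 0.1012279 m^3/s
Step 2 — friction head loss (Darcy-Weisbach):
  hf = 0.0172 * (56/0.23524) * (2.3291^2 / (2*9.81))
  hf = 1.132094 m
Step 3 — total head: H = 5 + 1.132094 = 6.132094 m
Step 4 — hydraulic power (P = rho*g*Q*H):
  P = 1000 * 9.81 * 0.1012279 * 6.132094 = 6089.5 W
Therefore the hydraulic power required at the pump = 6089.5 W.


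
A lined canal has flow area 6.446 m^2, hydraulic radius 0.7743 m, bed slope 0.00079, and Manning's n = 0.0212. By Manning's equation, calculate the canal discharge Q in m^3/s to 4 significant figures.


Approach: apply Manning's equation, Q = (1/n)*A*R^(2/3)*S^(1/2).
Q = (1/0.0212) * 6.446 * 0.7743^(2/3) * 0.00079^(1/2) = 7.206 m^3/s
Therefore the canal discharge Q = 7.206 m^3/s.


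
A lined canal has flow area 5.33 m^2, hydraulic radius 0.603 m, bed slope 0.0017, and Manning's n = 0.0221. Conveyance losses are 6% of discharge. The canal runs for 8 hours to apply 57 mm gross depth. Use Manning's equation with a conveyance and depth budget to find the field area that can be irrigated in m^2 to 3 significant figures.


Approach: apply Manning's equation with a conveyance and depth budget, Q = (1/n)*A*R^(2/3)*S^(1/2); Q_field = Q*(1-loss); Area = Q_field*t/(d/1000).
Step 1 — canal discharge (Manning's equation):
  Q = (1/0.0221) * 5.33 * 0.603^(2/3) * 0.0017^(1/2) = 7.0975 m^3/s
Step 2 — delivered flow: Q_field = 7.0975*(1 - 6/100) = 6.6716 m^3/s
Step 3 — volume delivered: V = 6.6716 * 8*3600 = 192140 m^3
Step 4 — area served: A = V / (depth/1000) = 192140 / 0.057 = 3370000 m^2
Therefore the field area that can be irrigated = 3370000 m^2.


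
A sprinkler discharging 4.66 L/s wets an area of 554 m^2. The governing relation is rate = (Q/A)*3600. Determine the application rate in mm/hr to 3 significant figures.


rate = (4.66 / 554) * 3600 = 30.3 mm/hr
Therefore the application rate = 30.3 mm/hr.


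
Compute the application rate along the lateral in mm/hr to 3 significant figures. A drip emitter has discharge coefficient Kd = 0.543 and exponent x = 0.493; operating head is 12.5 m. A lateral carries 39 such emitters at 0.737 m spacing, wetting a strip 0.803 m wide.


Approach: apply the emitter equation with a lateral mass balance, q = Kd*h^x; Q = n*q; rate = Q/(n*spacing*width).
Step 1 — single emitter flow (q = Kd*h^x):
  q = 0.543 * 12.5^0.493 = 1.8862 L/hr
Step 2 — total lateral flow: Q = 39 * 1.8862 = 73.560 L/hr
Step 3 — wetted area: A = 39 * 0.737 * 0.803 = 23.081 m^2
Step 4 — application rate: Q/A = 73.560/23.081 = 3.19 mm/hr
Therefore the application rate along the lateral = 3.19 mm/hr.


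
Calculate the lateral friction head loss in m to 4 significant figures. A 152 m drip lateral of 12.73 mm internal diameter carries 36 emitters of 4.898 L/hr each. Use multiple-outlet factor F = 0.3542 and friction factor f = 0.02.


Approach: apply Darcy-Weisbach with the multiple-outlet F-factor, Q = n*q/(3600*1000) m^3/s; v = Q/A; hf = F*f*(L/D)*(v^2/(2g)).
Q = 36*4.898/(3600*1000) = 4.89800e-05 m^3/s
A = pi*(12.73e-3/2)^2 = 1.27276e-04 m^2, so v = Q/A = 0.384833 m/s
hf = 0.3542*0.02*(152/0.01273)*(0.384833^2/(2*9.81)) = 0.6385 m
Therefore the lateral friction head loss = 0.6385 m.


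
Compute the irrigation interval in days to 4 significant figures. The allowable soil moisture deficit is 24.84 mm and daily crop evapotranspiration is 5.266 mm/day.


Approach: apply the irrigation interval relation, interval = SMD / ETc.
interval = 24.84 / 5.266 = 4.717 days
Therefore the irrigation interval = 4.717 days.


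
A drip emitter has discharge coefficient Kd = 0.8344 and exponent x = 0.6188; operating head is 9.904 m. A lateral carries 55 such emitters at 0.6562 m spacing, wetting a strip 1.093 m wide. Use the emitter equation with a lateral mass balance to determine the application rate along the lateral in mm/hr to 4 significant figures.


Approach: apply the emitter equation with a lateral mass balance, q = Kd*h^x; Q = n*q; rate = Q/(n*spacing*width).
Step 1 — single emitter flow (q = Kd*h^x):
  q = 0.8344 * 9.904^0.6188 = 3.44812 L/hr
Step 2 — total lateral flow: Q = 55 * 3.44812 = 189.646 L/hr
Step 3 — wetted area: A = 55 * 0.6562 * 1.093 = 39.4475 m^2
Step 4 — application rate: Q/A = 189.646/39.4475 = 4.808 mm/hr
Therefore the application rate along the lateral = 4.808 mm/hr.


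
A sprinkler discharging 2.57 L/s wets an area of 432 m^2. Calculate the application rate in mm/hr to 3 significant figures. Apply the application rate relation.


Approach: apply the application rate relation, rate = (Q/A)*3600.
rate = (2.57 / 432) * 3600 = 21.4 mm/hr
Therefore the application rate = 21.4 mm/hr.


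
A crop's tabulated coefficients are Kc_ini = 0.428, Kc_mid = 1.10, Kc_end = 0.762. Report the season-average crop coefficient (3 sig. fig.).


Approach: apply a simple seasonal average, Kc_avg = (Kc_ini + Kc_mid + Kc_end)/3.
Kc_avg = (0.428 + 1.10 + 0.762)/3 = 0.763
Therefore the season-average crop coefficient = 0.763.


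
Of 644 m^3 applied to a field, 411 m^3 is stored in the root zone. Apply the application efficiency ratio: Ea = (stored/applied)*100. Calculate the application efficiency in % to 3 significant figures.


Ea = (411/644)*100 = 63.8 %
Therefore the application efficiency = 63.8 %.


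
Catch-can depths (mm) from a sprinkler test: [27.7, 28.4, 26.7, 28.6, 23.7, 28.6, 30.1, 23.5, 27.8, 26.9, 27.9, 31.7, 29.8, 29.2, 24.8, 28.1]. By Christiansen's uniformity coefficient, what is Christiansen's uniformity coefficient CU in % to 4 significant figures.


Approach: apply Christiansen's uniformity coefficient, CU = (1 - mean_abs_deviation/mean)*100.
mean = 27.7188 mm
mean |d_i - mean| = 1.62656 mm
CU = (1 - 1.62656/27.7188)*100 = 94.13 %
Therefore Christiansen's uniformity coefficient CU = 94.13 %.


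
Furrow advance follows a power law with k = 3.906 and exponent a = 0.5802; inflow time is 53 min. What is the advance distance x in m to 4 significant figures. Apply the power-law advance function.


Approach: apply the power-law advance function, x = k*t^a.
x = 3.906 * 53^0.5802 = 39.10 m
Therefore the advance distance x = 39.10 m.


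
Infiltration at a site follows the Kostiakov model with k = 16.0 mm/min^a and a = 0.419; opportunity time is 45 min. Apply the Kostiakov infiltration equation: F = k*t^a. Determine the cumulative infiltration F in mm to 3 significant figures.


F = 16.0 * 45^0.419 = 78.9 mm
Therefore the cumulative infiltration F = 78.9 mm.


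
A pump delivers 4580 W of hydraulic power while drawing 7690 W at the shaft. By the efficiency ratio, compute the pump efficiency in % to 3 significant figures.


Approach: apply the efficiency ratio, eta = (P_out/P_in)*100.
eta = (4580 / 7690) * 100 = 59.6 %
Therefore the pump efficiency = 59.6 %.


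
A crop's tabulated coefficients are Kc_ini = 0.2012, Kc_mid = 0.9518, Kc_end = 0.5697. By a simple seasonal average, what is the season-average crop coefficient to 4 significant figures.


Approach: apply a simple seasonal average, Kc_avg = (Kc_ini + Kc_mid + Kc_end)/3.
Kc_avg = (0.2012 + 0.9518 + 0.5697)/3 = 0.5742
Therefore the season-average crop coefficient = 0.5742.


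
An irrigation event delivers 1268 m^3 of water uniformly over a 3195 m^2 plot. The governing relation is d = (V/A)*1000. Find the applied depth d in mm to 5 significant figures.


d = (1268 / 3195) * 1000 = 396.87 mm
Therefore the applied depth d = 396.87 mm.


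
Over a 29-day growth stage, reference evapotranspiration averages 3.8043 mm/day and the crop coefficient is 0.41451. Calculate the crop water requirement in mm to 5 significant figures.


Approach: apply the crop water requirement relation, CWR = ET0 * Kc * days.
CWR = 3.8043 * 0.41451 * 29 = 45.731 mm
Therefore the crop water requirement = 45.731 mm.


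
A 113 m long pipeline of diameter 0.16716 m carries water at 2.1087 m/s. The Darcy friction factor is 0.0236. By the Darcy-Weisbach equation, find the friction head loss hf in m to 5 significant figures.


Approach: apply the Darcy-Weisbach equation, hf = f*(L/D)*(v^2/(2g)).
hf = 0.0236 * (113/0.16716) * (2.1087^2 / (2*9.81))
hf = 3.6157 m
Therefore the friction head loss hf = 3.6157 m.


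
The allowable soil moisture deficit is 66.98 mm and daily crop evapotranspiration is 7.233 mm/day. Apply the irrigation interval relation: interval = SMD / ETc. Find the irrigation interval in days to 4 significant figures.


interval = 66.98 / 7.233 = 9.260 days
Therefore the irrigation interval = 9.260 days.


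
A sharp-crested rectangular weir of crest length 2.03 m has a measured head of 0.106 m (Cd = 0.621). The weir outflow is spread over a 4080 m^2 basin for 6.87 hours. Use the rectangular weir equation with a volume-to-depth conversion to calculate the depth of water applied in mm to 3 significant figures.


Approach: apply the rectangular weir equation with a volume-to-depth conversion, Q = (2/3)*Cd*L*sqrt(2g)*H^1.5; d = Q*t/A * 1000.
Step 1 — weir discharge:
  Q = (2/3)*0.621*2.03*sqrt(2*9.81)*0.106^1.5 = 0.12847 m^3/s
Step 2 — volume: V = 0.12847 * 6.87*3600 = 3177.3 m^3
Step 3 — depth: d = V/A * 1000 = 3177.3/4080 * 1000 = 779 mm
Therefore the depth of water applied = 779 mm.


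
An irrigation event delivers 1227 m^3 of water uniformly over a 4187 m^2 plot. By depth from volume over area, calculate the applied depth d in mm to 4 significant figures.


Approach: apply depth from volume over area, d = (V/A)*1000.
d = (1227 / 4187) * 1000 = 293.0 mm
Therefore the applied depth d = 293.0 mm.


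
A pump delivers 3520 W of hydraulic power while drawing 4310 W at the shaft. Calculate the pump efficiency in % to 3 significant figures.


Approach: apply the efficiency ratio, eta = (P_out/P_in)*100.
eta = (3520 / 4310) * 100 = 81.7 %
Therefore the pump efficiency = 81.7 %.


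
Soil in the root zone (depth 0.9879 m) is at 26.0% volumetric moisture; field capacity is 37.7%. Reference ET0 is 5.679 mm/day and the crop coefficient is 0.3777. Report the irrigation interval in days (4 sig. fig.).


Approach: apply soil-water budget scheduling, SMD = (FC-theta)/100*depth*1000; ETc = ET0*Kc; interval = SMD/ETc.
Step 1 — soil moisture deficit:
  SMD = (37.7 - 26.0)/100 * 0.9879 * 1000 = 115.584 mm
Step 2 — daily crop ET (ETc = ET0*Kc):
  ETc = 5.679 * 0.3777 = 2.14496 mm/day
Step 3 — irrigation interval (SMD/ETc):
  interval = 115.584 / 2.14496 = 53.89 days
Therefore the irrigation interval = 53.89 days.


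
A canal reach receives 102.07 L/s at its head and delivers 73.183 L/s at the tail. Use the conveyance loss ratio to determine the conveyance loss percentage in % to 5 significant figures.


Approach: apply the conveyance loss ratio, loss% = ((Q_head - Q_tail)/Q_head)*100.
loss = ((102.07 - 73.183)/102.07)*100 = 28.301 %
Therefore the conveyance loss percentage = 28.301 %.


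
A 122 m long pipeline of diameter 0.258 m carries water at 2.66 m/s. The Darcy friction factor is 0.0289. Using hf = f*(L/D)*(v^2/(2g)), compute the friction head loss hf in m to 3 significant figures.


hf = 0.0289 * (122/0.258) * (2.66^2 / (2*9.81))
hf = 4.93 m
Therefore the friction head loss hf = 4.93 m.


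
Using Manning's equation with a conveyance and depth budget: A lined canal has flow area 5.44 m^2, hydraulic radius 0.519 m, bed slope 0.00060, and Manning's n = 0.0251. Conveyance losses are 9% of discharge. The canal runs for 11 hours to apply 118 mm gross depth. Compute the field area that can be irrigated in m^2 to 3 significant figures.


Approach: apply Manning's equation with a conveyance and depth budget, Q = (1/n)*A*R^(2/3)*S^(1/2); Q_field = Q*(1-loss); Area = Q_field*t/(d/1000).
Step 1 — canal discharge (Manning's equation):
  Q = (1/0.0251) * 5.44 * 0.519^(2/3) * 0.00060^(1/2) = 3.4286 m^3/s
Step 2 — delivered flow: Q_field = 3.4286*(1 - 9/100) = 3.1200 m^3/s
Step 3 — volume delivered: V = 3.1200 * 11*3600 = 123550 m^3
Step 4 — area served: A = V / (depth/1000) = 123550 / 0.118 = 1050000 m^2
Therefore the field area that can be irrigated = 1050000 m^2.


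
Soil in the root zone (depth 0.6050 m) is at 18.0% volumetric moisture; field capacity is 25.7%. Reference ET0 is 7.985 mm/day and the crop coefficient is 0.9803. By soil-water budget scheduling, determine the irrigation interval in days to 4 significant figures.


Approach: apply soil-water budget scheduling, SMD = (FC-theta)/100*depth*1000; ETc = ET0*Kc; interval = SMD/ETc.
Step 1 — soil moisture deficit:
  SMD = (25.7 - 18.0)/100 * 0.6050 * 1000 = 46.5850 mm
Step 2 — daily crop ET (ETc = ET0*Kc):
  ETc = 7.985 * 0.9803 = 7.82770 mm/day
Step 3 — irrigation interval (SMD/ETc):
  interval = 46.5850 / 7.82770 = 5.951 days
Therefore the irrigation interval = 5.951 days.


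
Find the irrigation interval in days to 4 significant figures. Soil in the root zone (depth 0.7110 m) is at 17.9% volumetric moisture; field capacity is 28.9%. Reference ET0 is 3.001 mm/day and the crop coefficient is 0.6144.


Approach: apply soil-water budget scheduling, SMD = (FC-theta)/100*depth*1000; ETc = ET0*Kc; interval = SMD/ETc.
Step 1 — soil moisture deficit:
  SMD = (28.9 - 17.9)/100 * 0.7110 * 1000 = 78.2100 mm
Step 2 — daily crop ET (ETc = ET0*Kc):
  ETc = 3.001 * 0.6144 = 1.84381 mm/day
Step 3 — irrigation interval (SMD/ETc):
  interval = 78.2100 / 1.84381 = 42.42 days
Therefore the irrigation interval = 42.42 days.


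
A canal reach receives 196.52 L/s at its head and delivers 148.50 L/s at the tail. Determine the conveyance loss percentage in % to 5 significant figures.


Approach: apply the conveyance loss ratio, loss% = ((Q_head - Q_tail)/Q_head)*100.
loss = ((196.52 - 148.50)/196.52)*100 = 24.435 %
Therefore the conveyance loss percentage = 24.435 %.


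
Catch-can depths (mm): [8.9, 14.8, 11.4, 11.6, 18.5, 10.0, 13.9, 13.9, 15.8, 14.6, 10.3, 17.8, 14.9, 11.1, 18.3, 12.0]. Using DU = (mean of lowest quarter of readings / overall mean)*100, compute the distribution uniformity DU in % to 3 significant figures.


sorted lowest 4 of 16: [8.9, 10.0, 10.3, 11.1] -> mean = 10.075 mm
overall mean = 13.613 mm
DU = (10.075/13.613)*100 = 74.0 %
Therefore the distribution uniformity DU = 74.0 %.


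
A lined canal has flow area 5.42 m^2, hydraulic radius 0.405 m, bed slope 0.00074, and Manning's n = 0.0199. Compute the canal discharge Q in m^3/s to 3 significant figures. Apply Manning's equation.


Approach: apply Manning's equation, Q = (1/n)*A*R^(2/3)*S^(1/2).
Q = (1/0.0199) * 5.42 * 0.405^(2/3) * 0.00074^(1/2) = 4.06 m^3/s
Therefore the canal discharge Q = 4.06 m^3/s.


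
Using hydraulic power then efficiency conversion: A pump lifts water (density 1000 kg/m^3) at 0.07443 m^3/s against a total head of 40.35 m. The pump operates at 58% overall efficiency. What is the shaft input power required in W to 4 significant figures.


Approach: apply hydraulic power then efficiency conversion, P = rho*g*Q*H; P_in = P/eta.
Step 1 — hydraulic power (P = rho*g*Q*H):
  P = 1000 * 9.81 * 0.07443 * 40.35 = 29461.9 W
Step 2 — input power: P_in = P/eta = 29461.9 / 0.58 = 50800 W
Therefore the shaft input power required = 50800 W.


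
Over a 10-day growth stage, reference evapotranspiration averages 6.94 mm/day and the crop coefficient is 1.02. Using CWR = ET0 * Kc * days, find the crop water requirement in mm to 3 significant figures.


CWR = 6.94 * 1.02 * 10 = 70.8 mm
Therefore the crop water requirement = 70.8 mm.


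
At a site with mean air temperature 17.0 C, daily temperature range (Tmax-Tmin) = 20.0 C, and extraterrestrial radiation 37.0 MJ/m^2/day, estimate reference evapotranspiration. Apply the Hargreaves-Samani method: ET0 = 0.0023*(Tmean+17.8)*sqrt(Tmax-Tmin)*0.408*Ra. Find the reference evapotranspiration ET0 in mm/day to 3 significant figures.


ET0 = 0.0023*(17.0+17.8)*sqrt(20.0)*0.408*37.0 = 5.40 mm/day
Therefore the reference evapotranspiration ET0 = 5.40 mm/day.


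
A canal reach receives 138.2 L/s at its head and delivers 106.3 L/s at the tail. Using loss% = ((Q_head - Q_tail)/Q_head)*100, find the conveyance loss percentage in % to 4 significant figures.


loss = ((138.2 - 106.3)/138.2)*100 = 23.08 %
Therefore the conveyance loss percentage = 23.08 %.


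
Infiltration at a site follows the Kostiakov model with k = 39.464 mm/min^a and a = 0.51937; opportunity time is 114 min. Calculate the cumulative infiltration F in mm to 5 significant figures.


Approach: apply the Kostiakov infiltration equation, F = k*t^a.
F = 39.464 * 114^0.51937 = 461.84 mm
Therefore the cumulative infiltration F = 461.84 mm.


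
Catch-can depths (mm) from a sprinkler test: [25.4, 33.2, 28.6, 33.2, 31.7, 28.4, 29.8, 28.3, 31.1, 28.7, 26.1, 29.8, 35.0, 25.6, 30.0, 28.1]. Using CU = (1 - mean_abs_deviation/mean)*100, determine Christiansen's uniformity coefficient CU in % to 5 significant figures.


mean = 29.56250 mm
mean |d_i - mean| = 2.162500 mm
CU = (1 - 2.162500/29.56250)*100 = 92.685 %
Therefore Christiansen's uniformity coefficient CU = 92.685 %.


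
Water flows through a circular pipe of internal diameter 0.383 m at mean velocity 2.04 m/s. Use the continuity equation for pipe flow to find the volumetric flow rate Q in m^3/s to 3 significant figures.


Approach: apply the continuity equation for pipe flow, Q = A * v with A = pi*(D/2)^2.
A = pi*(0.383/2)^2 = 0.11521 m^2
Q = 0.11521 * 2.04 = 0.235 m^3/s
Therefore the volumetric flow rate Q = 0.235 m^3/s.


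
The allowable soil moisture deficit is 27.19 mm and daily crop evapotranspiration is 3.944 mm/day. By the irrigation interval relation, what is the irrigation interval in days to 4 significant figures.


Approach: apply the irrigation interval relation, interval = SMD / ETc.
interval = 27.19 / 3.944 = 6.894 days
Therefore the irrigation interval = 6.894 days.


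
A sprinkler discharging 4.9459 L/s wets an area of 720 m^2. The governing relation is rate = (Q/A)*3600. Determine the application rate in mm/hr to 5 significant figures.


rate = (4.9459 / 720) * 3600 = 24.730 mm/hr
Therefore the application rate = 24.730 mm/hr.


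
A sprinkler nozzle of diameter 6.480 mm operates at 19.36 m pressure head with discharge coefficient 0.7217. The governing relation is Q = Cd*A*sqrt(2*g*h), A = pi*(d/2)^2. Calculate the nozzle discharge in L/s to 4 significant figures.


A = pi*(6.480e-3/2)^2 = 3.29792e-05 m^2
Q = 0.7217 * 3.29792e-05 * sqrt(2*9.81*19.36) * 1000 = 0.4639 L/s
Therefore the nozzle discharge = 0.4639 L/s.


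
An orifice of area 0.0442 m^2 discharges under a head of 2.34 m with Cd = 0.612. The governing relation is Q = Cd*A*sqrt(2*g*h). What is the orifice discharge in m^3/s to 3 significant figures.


Q = 0.612 * 0.0442 * sqrt(2*9.81*2.34) = 0.183 m^3/s
Therefore the orifice discharge = 0.183 m^3/s.


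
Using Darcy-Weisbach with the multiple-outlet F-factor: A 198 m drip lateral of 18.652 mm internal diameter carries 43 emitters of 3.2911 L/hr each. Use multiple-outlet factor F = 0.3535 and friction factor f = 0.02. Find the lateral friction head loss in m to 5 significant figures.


Approach: apply Darcy-Weisbach with the multiple-outlet F-factor, Q = n*q/(3600*1000) m^3/s; v = Q/A; hf = F*f*(L/D)*(v^2/(2g)).
Q = 43*3.2911/(3600*1000) = 3.931036e-05 m^3/s
A = pi*(18.652e-3/2)^2 = 2.732377e-04 m^2, so v = Q/A = 0.1438687 m/s
hf = 0.3535*0.02*(198/0.018652)*(0.1438687^2/(2*9.81)) = 0.079176 m
Therefore the lateral friction head loss = 0.079176 m.


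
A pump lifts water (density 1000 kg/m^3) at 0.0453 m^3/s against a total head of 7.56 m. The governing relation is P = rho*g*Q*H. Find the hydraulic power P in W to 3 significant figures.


P = 1000 * 9.81 * 0.0453 * 7.56 = 3360 W
Therefore the hydraulic power P = 3360 W.


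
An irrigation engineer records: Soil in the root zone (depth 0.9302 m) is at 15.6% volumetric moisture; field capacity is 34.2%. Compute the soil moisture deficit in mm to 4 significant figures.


Approach: apply the soil moisture deficit relation, SMD = (FC - theta)/100 * depth * 1000.
SMD = (34.2 - 15.6)/100 * 0.9302 * 1000 = 173.0 mm
Therefore the soil moisture deficit = 173.0 mm.


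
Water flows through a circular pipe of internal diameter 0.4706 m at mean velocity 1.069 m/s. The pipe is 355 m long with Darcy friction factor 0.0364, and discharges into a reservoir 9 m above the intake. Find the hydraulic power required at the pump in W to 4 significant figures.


Approach: apply continuity + Darcy-Weisbach + hydraulic power, Q = A*v; hf = f*(L/D)*(v^2/(2g)); H = static + hf; P = rho*g*Q*H.
Step 1 — flow rate (continuity, Q = A*v):
  A = pi*(0.4706/2)^2 = 0.173938 m^2
  Q = 0.173938 * 1.069 = 0.185939 m^3/s
Step 2 — friction head loss (Darcy-Weisbach):
  hf = 0.0364 * (355/0.4706) * (1.069^2 / (2*9.81))
  hf = 1.59932 m
Step 3 — total head: H = 9 + 1.59932 = 10.5993 m
Step 4 — hydraulic power (P = rho*g*Q*H):
  P = 1000 * 9.81 * 0.185939 * 10.5993 = 19330 W
Therefore the hydraulic power required at the pump = 19330 W.


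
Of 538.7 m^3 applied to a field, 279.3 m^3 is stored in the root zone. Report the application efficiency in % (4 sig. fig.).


Approach: apply the application efficiency ratio, Ea = (stored/applied)*100.
Ea = (279.3/538.7)*100 = 51.85 %
Therefore the application efficiency = 51.85 %.


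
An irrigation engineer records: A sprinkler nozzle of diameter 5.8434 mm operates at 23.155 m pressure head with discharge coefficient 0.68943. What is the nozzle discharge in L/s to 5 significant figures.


Approach: apply the orifice equation, Q = Cd*A*sqrt(2*g*h), A = pi*(d/2)^2.
A = pi*(5.8434e-3/2)^2 = 2.681767e-05 m^2
Q = 0.68943 * 2.681767e-05 * sqrt(2*9.81*23.155) * 1000 = 0.39408 L/s
Therefore the nozzle discharge = 0.39408 L/s.


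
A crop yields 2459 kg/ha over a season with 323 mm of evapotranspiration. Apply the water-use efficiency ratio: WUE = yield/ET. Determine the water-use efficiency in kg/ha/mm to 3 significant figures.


WUE = 2459 / 323 = 7.61 kg/ha/mm
Therefore the water-use efficiency = 7.61 kg/ha/mm.


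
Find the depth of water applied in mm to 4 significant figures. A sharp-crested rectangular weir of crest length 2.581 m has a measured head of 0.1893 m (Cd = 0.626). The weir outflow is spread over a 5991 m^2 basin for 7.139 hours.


Approach: apply the rectangular weir equation with a volume-to-depth conversion, Q = (2/3)*Cd*L*sqrt(2g)*H^1.5; d = Q*t/A * 1000.
Step 1 — weir discharge:
  Q = (2/3)*0.626*2.581*sqrt(2*9.81)*0.1893^1.5 = 0.392958 m^3/s
Step 2 — volume: V = 0.392958 * 7.139*3600 = 10099.2 m^3
Step 3 — depth: d = V/A * 1000 = 10099.2/5991 * 1000 = 1686 mm
Therefore the depth of water applied = 1686 mm.


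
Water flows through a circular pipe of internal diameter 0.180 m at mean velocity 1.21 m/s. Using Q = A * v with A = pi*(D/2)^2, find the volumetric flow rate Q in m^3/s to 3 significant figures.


A = pi*(0.180/2)^2 = 0.025447 m^2
Q = 0.025447 * 1.21 = 0.0308 m^3/s
Therefore the volumetric flow rate Q = 0.0308 m^3/s.


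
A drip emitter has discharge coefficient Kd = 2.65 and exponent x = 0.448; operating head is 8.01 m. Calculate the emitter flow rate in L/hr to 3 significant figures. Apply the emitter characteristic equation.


Approach: apply the emitter characteristic equation, q = Kd * h^x.
q = 2.65 * 8.01^0.448 = 6.73 L/hr
Therefore the emitter flow rate = 6.73 L/hr.


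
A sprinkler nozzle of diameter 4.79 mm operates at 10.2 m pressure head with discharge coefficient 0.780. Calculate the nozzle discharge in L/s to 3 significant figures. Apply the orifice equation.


Approach: apply the orifice equation, Q = Cd*A*sqrt(2*g*h), A = pi*(d/2)^2.
A = pi*(4.79e-3/2)^2 = 1.8020e-05 m^2
Q = 0.780 * 1.8020e-05 * sqrt(2*9.81*10.2) * 1000 = 0.199 L/s
Therefore the nozzle discharge = 0.199 L/s.


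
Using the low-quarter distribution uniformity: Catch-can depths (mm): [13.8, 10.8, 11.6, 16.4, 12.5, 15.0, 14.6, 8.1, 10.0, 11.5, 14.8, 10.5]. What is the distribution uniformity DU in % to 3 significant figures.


Approach: apply the low-quarter distribution uniformity, DU = (mean of lowest quarter of readings / overall mean)*100.
sorted lowest 3 of 12: [8.1, 10.0, 10.5] -> mean = 9.5333 mm
overall mean = 12.467 mm
DU = (9.5333/12.467)*100 = 76.5 %
Therefore the distribution uniformity DU = 76.5 %.


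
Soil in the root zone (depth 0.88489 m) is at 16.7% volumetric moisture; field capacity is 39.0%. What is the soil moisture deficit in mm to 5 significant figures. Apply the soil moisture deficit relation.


Approach: apply the soil moisture deficit relation, SMD = (FC - theta)/100 * depth * 1000.
SMD = (39.0 - 16.7)/100 * 0.88489 * 1000 = 197.33 mm
Therefore the soil moisture deficit = 197.33 mm.


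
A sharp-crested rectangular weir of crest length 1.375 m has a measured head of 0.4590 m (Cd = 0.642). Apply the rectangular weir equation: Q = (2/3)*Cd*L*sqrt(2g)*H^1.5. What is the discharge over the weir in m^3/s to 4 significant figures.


Q = (2/3)*0.642*1.375*sqrt(2*9.81)*0.4590^1.5 = 0.8106 m^3/s
Therefore the discharge over the weir = 0.8106 m^3/s.


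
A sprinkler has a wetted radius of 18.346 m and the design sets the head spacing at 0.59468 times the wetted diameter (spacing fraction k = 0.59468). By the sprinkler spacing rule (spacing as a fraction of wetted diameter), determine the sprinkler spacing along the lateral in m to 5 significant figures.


Approach: apply the sprinkler spacing rule (spacing as a fraction of wetted diameter), S = k*(2*R).
S = 0.59468 * (2 * 18.346) = 21.820 m
Therefore the sprinkler spacing along the lateral = 21.820 m.


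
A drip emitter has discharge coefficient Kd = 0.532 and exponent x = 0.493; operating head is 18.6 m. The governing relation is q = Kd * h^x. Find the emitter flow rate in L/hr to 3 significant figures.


q = 0.532 * 18.6^0.493 = 2.25 L/hr
Therefore the emitter flow rate = 2.25 L/hr.


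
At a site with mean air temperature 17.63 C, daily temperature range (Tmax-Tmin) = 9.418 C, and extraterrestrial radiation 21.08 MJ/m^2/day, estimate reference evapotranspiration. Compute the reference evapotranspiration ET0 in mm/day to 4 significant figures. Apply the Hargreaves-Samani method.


Approach: apply the Hargreaves-Samani method, ET0 = 0.0023*(Tmean+17.8)*sqrt(Tmax-Tmin)*0.408*Ra.
ET0 = 0.0023*(17.63+17.8)*sqrt(9.418)*0.408*21.08 = 2.151 mm/day
Therefore the reference evapotranspiration ET0 = 2.151 mm/day.


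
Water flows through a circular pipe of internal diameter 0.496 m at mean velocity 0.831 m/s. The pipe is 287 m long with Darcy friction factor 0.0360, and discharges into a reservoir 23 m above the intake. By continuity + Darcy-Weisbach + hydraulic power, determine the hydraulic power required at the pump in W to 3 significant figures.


Approach: apply continuity + Darcy-Weisbach + hydraulic power, Q = A*v; hf = f*(L/D)*(v^2/(2g)); H = static + hf; P = rho*g*Q*H.
Step 1 — flow rate (continuity, Q = A*v):
  A = pi*(0.496/2)^2 = 0.19322 m^2
  Q = 0.19322 * 0.831 = 0.16057 m^3/s
Step 2 — friction head loss (Darcy-Weisbach):
  hf = 0.0360 * (287/0.496) * (0.831^2 / (2*9.81))
  hf = 0.73317 m
Step 3 — total head: H = 23 + 0.73317 = 23.733 m
Step 4 — hydraulic power (P = rho*g*Q*H):
  P = 1000 * 9.81 * 0.16057 * 23.733 = 37400 W
Therefore the hydraulic power required at the pump = 37400 W.


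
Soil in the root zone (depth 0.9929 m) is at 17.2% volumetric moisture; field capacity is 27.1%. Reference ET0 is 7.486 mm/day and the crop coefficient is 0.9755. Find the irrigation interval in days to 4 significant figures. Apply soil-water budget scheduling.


Approach: apply soil-water budget scheduling, SMD = (FC-theta)/100*depth*1000; ETc = ET0*Kc; interval = SMD/ETc.
Step 1 — soil moisture deficit:
  SMD = (27.1 - 17.2)/100 * 0.9929 * 1000 = 98.2971 mm
Step 2 — daily crop ET (ETc = ET0*Kc):
  ETc = 7.486 * 0.9755 = 7.30259 mm/day
Step 3 — irrigation interval (SMD/ETc):
  interval = 98.2971 / 7.30259 = 13.46 days
Therefore the irrigation interval = 13.46 days.


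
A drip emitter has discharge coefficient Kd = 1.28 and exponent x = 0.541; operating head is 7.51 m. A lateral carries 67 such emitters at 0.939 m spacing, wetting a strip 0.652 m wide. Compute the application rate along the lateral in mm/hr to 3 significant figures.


Approach: apply the emitter equation with a lateral mass balance, q = Kd*h^x; Q = n*q; rate = Q/(n*spacing*width).
Step 1 — single emitter flow (q = Kd*h^x):
  q = 1.28 * 7.51^0.541 = 3.8101 L/hr
Step 2 — total lateral flow: Q = 67 * 3.8101 = 255.27 L/hr
Step 3 — wetted area: A = 67 * 0.939 * 0.652 = 41.019 m^2
Step 4 — application rate: Q/A = 255.27/41.019 = 6.22 mm/hr
Therefore the application rate along the lateral = 6.22 mm/hr.


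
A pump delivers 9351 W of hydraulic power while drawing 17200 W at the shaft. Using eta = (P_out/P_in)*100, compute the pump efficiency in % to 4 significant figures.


eta = (9351 / 17200) * 100 = 54.37 %
Therefore the pump efficiency = 54.37 %.


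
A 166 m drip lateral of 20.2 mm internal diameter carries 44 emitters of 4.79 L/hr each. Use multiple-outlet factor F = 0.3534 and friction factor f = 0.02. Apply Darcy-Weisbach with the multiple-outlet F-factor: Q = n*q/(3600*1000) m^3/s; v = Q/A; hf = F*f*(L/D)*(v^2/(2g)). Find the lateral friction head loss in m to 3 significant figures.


Q = 44*4.79/(3600*1000) = 5.8544e-05 m^3/s
A = pi*(20.2e-3/2)^2 = 3.2047e-04 m^2, so v = Q/A = 0.18268 m/s
hf = 0.3534*0.02*(166/0.0202)*(0.18268^2/(2*9.81)) = 0.0988 m
Therefore the lateral friction head loss = 0.0988 m.


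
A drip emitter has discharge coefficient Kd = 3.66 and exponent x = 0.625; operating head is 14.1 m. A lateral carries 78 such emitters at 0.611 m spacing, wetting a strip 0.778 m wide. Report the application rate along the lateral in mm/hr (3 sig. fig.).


Approach: apply the emitter equation with a lateral mass balance, q = Kd*h^x; Q = n*q; rate = Q/(n*spacing*width).
Step 1 — single emitter flow (q = Kd*h^x):
  q = 3.66 * 14.1^0.625 = 19.131 L/hr
Step 2 — total lateral flow: Q = 78 * 19.131 = 1492.2 L/hr
Step 3 — wetted area: A = 78 * 0.611 * 0.778 = 37.078 m^2
Step 4 — application rate: Q/A = 1492.2/37.078 = 40.2 mm/hr
Therefore the application rate along the lateral = 40.2 mm/hr.


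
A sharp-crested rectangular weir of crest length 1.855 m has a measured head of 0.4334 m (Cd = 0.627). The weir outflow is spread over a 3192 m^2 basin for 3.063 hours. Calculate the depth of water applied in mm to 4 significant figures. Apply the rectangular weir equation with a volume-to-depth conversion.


Approach: apply the rectangular weir equation with a volume-to-depth conversion, Q = (2/3)*Cd*L*sqrt(2g)*H^1.5; d = Q*t/A * 1000.
Step 1 — weir discharge:
  Q = (2/3)*0.627*1.855*sqrt(2*9.81)*0.4334^1.5 = 0.979948 m^3/s
Step 2 — volume: V = 0.979948 * 3.063*3600 = 10805.7 m^3
Step 3 — depth: d = V/A * 1000 = 10805.7/3192 * 1000 = 3385 mm
Therefore the depth of water applied = 3385 mm.


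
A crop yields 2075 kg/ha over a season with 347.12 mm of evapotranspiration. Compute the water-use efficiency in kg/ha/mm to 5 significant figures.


Approach: apply the water-use efficiency ratio, WUE = yield/ET.
WUE = 2075 / 347.12 = 5.9778 kg/ha/mm
Therefore the water-use efficiency = 5.9778 kg/ha/mm.


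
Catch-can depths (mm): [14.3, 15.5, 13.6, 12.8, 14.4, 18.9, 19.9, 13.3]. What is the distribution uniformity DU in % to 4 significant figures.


Approach: apply the low-quarter distribution uniformity, DU = (mean of lowest quarter of readings / overall mean)*100.
sorted lowest 2 of 8: [12.8, 13.3] -> mean = 13.0500 mm
overall mean = 15.3375 mm
DU = (13.0500/15.3375)*100 = 85.09 %
Therefore the distribution uniformity DU = 85.09 %.


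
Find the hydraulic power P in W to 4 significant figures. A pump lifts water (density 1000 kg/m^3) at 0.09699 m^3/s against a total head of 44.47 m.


Approach: apply the hydraulic power relation, P = rho*g*Q*H.
P = 1000 * 9.81 * 0.09699 * 44.47 = 42310 W
Therefore the hydraulic power P = 42310 W.


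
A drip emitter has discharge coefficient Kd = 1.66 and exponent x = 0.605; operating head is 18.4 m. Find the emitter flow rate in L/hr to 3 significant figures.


Approach: apply the emitter characteristic equation, q = Kd * h^x.
q = 1.66 * 18.4^0.605 = 9.67 L/hr
Therefore the emitter flow rate = 9.67 L/hr.


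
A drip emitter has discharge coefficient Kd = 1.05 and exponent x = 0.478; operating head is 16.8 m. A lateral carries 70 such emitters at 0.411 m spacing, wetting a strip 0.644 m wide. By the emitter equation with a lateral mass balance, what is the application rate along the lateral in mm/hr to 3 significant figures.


Approach: apply the emitter equation with a lateral mass balance, q = Kd*h^x; Q = n*q; rate = Q/(n*spacing*width).
Step 1 — single emitter flow (q = Kd*h^x):
  q = 1.05 * 16.8^0.478 = 4.0447 L/hr
Step 2 — total lateral flow: Q = 70 * 4.0447 = 283.13 L/hr
Step 3 — wetted area: A = 70 * 0.411 * 0.644 = 18.528 m^2
Step 4 — application rate: Q/A = 283.13/18.528 = 15.3 mm/hr
Therefore the application rate along the lateral = 15.3 mm/hr.


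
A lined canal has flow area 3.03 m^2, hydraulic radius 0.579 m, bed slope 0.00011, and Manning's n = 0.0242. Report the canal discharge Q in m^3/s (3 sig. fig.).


Approach: apply Manning's equation, Q = (1/n)*A*R^(2/3)*S^(1/2).
Q = (1/0.0242) * 3.03 * 0.579^(2/3) * 0.00011^(1/2) = 0.912 m^3/s
Therefore the canal discharge Q = 0.912 m^3/s.


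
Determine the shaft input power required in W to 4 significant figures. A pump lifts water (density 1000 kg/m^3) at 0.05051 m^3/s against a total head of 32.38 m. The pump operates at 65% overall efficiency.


Approach: apply hydraulic power then efficiency conversion, P = rho*g*Q*H; P_in = P/eta.
Step 1 — hydraulic power (P = rho*g*Q*H):
  P = 1000 * 9.81 * 0.05051 * 32.38 = 16044.4 W
Step 2 — input power: P_in = P/eta = 16044.4 / 0.65 = 24680 W
Therefore the shaft input power required = 24680 W.


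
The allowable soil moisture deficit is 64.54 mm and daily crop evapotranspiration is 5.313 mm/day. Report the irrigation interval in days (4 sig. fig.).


Approach: apply the irrigation interval relation, interval = SMD / ETc.
interval = 64.54 / 5.313 = 12.15 days
Therefore the irrigation interval = 12.15 days.


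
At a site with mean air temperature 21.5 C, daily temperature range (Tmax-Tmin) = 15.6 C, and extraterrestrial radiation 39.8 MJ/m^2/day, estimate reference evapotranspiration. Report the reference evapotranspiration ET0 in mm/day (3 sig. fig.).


Approach: apply the Hargreaves-Samani method, ET0 = 0.0023*(Tmean+17.8)*sqrt(Tmax-Tmin)*0.408*Ra.
ET0 = 0.0023*(21.5+17.8)*sqrt(15.6)*0.408*39.8 = 5.80 mm/day
Therefore the reference evapotranspiration ET0 = 5.80 mm/day.


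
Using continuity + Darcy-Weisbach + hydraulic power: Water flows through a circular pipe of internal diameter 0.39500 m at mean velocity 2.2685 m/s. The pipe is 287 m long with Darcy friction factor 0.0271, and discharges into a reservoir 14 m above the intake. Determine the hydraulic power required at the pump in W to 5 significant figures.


Approach: apply continuity + Darcy-Weisbach + hydraulic power, Q = A*v; hf = f*(L/D)*(v^2/(2g)); H = static + hf; P = rho*g*Q*H.
Step 1 — flow rate (continuity, Q = A*v):
  A = pi*(0.39500/2)^2 = 0.1225417 m^2
  Q = 0.1225417 * 2.2685 = 0.2779860 m^3/s
Step 2 — friction head loss (Darcy-Weisbach):
  hf = 0.0271 * (287/0.39500) * (2.2685^2 / (2*9.81))
  hf = 5.164552 m
Step 3 — total head: H = 14 + 5.164552 = 19.16455 m
Step 4 — hydraulic power (P = rho*g*Q*H):
  P = 1000 * 9.81 * 0.2779860 * 19.16455 = 52263 W
Therefore the hydraulic power required at the pump = 52263 W.


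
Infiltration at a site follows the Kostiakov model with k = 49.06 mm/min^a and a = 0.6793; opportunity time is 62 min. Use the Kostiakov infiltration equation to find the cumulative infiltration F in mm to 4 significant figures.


Approach: apply the Kostiakov infiltration equation, F = k*t^a.
F = 49.06 * 62^0.6793 = 809.7 mm
Therefore the cumulative infiltration F = 809.7 mm.


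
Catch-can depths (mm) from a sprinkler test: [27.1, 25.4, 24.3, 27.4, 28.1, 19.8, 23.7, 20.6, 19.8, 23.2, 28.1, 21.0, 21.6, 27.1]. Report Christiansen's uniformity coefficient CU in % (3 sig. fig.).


Approach: apply Christiansen's uniformity coefficient, CU = (1 - mean_abs_deviation/mean)*100.
mean = 24.086 mm
mean |d_i - mean| = 2.7000 mm
CU = (1 - 2.7000/24.086)*100 = 88.8 %
Therefore Christiansen's uniformity coefficient CU = 88.8 %.


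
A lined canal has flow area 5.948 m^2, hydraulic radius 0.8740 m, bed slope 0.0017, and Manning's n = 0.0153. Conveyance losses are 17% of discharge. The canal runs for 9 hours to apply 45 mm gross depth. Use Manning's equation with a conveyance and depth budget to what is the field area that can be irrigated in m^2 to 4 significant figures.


Approach: apply Manning's equation with a conveyance and depth budget, Q = (1/n)*A*R^(2/3)*S^(1/2); Q_field = Q*(1-loss); Area = Q_field*t/(d/1000).
Step 1 — canal discharge (Manning's equation):
  Q = (1/0.0153) * 5.948 * 0.8740^(2/3) * 0.0017^(1/2) = 14.6525 m^3/s
Step 2 — delivered flow: Q_field = 14.6525*(1 - 17/100) = 12.1616 m^3/s
Step 3 — volume delivered: V = 12.1616 * 9*3600 = 394035 m^3
Step 4 — area served: A = V / (depth/1000) = 394035 / 0.045 = 8756000 m^2
Therefore the field area that can be irrigated = 8756000 m^2.


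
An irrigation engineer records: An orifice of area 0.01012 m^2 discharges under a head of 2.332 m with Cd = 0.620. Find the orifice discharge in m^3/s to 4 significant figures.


Approach: apply the orifice equation, Q = Cd*A*sqrt(2*g*h).
Q = 0.620 * 0.01012 * sqrt(2*9.81*2.332) = 0.04244 m^3/s
Therefore the orifice discharge = 0.04244 m^3/s.


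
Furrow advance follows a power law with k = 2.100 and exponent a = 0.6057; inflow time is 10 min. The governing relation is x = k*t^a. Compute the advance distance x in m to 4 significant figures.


x = 2.100 * 10^0.6057 = 8.471 m
Therefore the advance distance x = 8.471 m.


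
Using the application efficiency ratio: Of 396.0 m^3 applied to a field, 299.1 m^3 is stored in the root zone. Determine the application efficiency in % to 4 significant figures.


Approach: apply the application efficiency ratio, Ea = (stored/applied)*100.
Ea = (299.1/396.0)*100 = 75.53 %
Therefore the application efficiency = 75.53 %.
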